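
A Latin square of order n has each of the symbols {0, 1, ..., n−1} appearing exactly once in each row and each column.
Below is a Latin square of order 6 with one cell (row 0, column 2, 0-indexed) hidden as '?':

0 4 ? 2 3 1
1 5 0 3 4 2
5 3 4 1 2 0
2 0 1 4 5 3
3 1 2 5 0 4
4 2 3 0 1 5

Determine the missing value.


Row 0 contains symbols [0, 1, 2, 3, 4] — missing [5].
Column 2 contains symbols [0, 1, 2, 3, 4] — missing [5].
The missing symbol must appear in both missing sets; intersection = [5].
Therefore the hidden value is 5.

Missing value = 5.


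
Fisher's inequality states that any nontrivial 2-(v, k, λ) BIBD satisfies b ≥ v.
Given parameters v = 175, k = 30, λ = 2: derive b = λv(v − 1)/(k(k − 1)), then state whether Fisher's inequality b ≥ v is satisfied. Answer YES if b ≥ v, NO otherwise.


r = λ(v − 1)/(k − 1) = 2·174/29 = 12.
b = vr/k = 175·12/30 = 70.
Fisher's inequality: b ≥ v ⇔ 70 ≥ 175? NO.

NO


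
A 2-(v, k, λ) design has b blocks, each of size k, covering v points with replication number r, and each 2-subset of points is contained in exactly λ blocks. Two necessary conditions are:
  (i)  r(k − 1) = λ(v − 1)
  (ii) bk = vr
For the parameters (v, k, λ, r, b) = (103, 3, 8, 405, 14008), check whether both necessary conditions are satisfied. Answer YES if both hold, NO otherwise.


Condition (i): r(k − 1) = 405·2 = 810; λ(v − 1) = 8·102 = 816. Match? NO.
Condition (ii): bk = 14008·3 = 42024; vr = 103·405 = 41715. Match? NO.
Both conditions hold? NO.

NO


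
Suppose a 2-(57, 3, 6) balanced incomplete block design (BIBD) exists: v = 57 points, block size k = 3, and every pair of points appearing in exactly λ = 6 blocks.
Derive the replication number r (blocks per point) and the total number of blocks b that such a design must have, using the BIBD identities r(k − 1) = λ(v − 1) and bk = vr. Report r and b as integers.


Any 2-(v, k, λ) BIBD satisfies two necessary conditions:
  (i)  Each point sits in r blocks, and counting incidences through any fixed point gives r(k − 1) = λ(v − 1), so r = λ(v − 1)/(k − 1).
  (ii) Total incidences bk = vr, so b = vr/k.
Step 1: r = λ(v − 1)/(k − 1) = 6·(57 − 1)/(3 − 1) = 6·56/2 = 336/2 = 168.
Step 2: b = vr/k = 57·168/3 = 9576/3 = 3192.
Check integrality: r = 168 ∈ Z ✓, b = 3192 ∈ Z ✓.
(These identities are necessary conditions: they determine r and b for any design with these parameters, but do not by themselves prove that one exists.)

r = 168, b = 3192.


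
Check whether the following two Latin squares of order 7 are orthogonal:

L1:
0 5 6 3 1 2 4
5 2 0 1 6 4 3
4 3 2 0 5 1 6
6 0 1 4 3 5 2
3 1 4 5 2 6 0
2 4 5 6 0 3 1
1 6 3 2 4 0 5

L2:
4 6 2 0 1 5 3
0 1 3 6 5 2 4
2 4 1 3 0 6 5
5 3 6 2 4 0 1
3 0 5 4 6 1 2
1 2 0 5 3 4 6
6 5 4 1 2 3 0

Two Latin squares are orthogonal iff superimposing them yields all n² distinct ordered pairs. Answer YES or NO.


Form the n² = 49 superimposed pairs (L1[i][j], L2[i][j]), row by row (rows and columns indexed from 0):
row 0: (0,4) (5,6) (6,2) (3,0) (1,1) (2,5) (4,3)
row 1: (5,0) (2,1) (0,3) (1,6) (6,5) (4,2) (3,4)
row 2: (4,2) (3,4) (2,1) (0,3) (5,0) (1,6) (6,5)
row 3: (6,5) (0,3) (1,6) (4,2) (3,4) (5,0) (2,1)
row 4: (3,3) (1,0) (4,5) (5,4) (2,6) (6,1) (0,2)
row 5: (2,1) (4,2) (5,0) (6,5) (0,3) (3,4) (1,6)
row 6: (1,6) (6,5) (3,4) (2,1) (4,2) (0,3) (5,0)
Orthogonality requires all 49 pairs distinct.
But the pair (4,2) repeats: cell (1,5) has L1 = 4, L2 = 2, and cell (2,0) has L1 = 4, L2 = 2.
A repeated pair means some other pair never occurs (only 21 distinct pairs out of 49), so the squares are not orthogonal.
Conclusion: NO.

NO


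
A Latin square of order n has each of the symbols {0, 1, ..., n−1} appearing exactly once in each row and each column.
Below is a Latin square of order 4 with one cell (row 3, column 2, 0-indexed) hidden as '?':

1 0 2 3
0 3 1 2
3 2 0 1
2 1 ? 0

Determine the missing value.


Row 3 contains symbols [0, 1, 2] — missing [3].
Column 2 contains symbols [0, 1, 2] — missing [3].
The missing symbol must appear in both missing sets; intersection = [3].
Therefore the hidden value is 3.

Missing value = 3.


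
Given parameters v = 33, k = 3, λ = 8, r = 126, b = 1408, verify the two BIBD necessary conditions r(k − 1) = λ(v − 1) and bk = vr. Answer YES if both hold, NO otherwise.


Condition (i): r(k − 1) = 126·2 = 252; λ(v − 1) = 8·32 = 256. Match? NO.
Condition (ii): bk = 1408·3 = 4224; vr = 33·126 = 4158. Match? NO.
Both conditions hold? NO.

NO


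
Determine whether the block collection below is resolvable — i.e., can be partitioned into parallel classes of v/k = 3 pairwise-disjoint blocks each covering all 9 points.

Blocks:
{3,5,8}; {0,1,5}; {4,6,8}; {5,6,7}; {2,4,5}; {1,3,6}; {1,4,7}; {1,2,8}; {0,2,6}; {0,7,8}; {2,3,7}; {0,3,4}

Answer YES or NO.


v = 9, block size k = 3, number of blocks = 12.
For resolvability, blocks must partition into parallel classes of size v/k = 3.
Total blocks must therefore be a multiple of 3: 12 = 3·4 + 0 ⇒ divisible ✓.
Greedy packing gives 4 candidate class(es). Each should be a full parallel class (size 3, covers all 9 points).
  Class 1 (3 blocks): {3,5,8}; {1,4,7}; {0,2,6}. Points covered: [0, 1, 2, 3, 4, 5, 6, 7, 8].
  Class 2 (3 blocks): {0,1,5}; {4,6,8}; {2,3,7}. Points covered: [0, 1, 2, 3, 4, 5, 6, 7, 8].
  Class 3 (3 blocks): {5,6,7}; {1,2,8}; {0,3,4}. Points covered: [0, 1, 2, 3, 4, 5, 6, 7, 8].
  Class 4 (3 blocks): {2,4,5}; {1,3,6}; {0,7,8}. Points covered: [0, 1, 2, 3, 4, 5, 6, 7, 8].
All classes full (size 3)? YES. All classes cover every point? YES.
Resolvable? YES.

YES


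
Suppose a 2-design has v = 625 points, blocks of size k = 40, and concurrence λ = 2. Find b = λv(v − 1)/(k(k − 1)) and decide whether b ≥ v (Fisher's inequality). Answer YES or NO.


b = λv(v − 1)/(k(k − 1)) = 2·625·624/(40·39) = 780000/1560 = 500.
Compare with v = 625: b < v, so Fisher's inequality fails.

NO


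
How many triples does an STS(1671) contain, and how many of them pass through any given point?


An STS(v) is a 2-(v, 3, 1) BIBD: block size k = 3, λ = 1.
Replication: r(k − 1) = λ(v − 1) ⇒ r·2 = 1671 − 1 = 1670 ⇒ r = 835.
Block count: b = v(v − 1)/6 = 1671·1670/6 = 2790570/6 = 465095.
(Check via bk = vr: 465095·3 = 1395285 = 1671·835 = 1395285 ✓.)

r = 835, b = 465095.


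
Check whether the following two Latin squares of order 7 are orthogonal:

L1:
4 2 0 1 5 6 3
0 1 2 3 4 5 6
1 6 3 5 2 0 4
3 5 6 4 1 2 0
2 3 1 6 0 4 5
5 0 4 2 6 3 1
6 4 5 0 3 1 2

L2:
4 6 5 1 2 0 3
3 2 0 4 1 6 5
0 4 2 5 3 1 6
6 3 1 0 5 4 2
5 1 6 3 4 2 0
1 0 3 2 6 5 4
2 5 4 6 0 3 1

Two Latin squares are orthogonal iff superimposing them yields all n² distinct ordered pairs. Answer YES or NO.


Form the n² = 49 superimposed pairs (L1[i][j], L2[i][j]), row by row (rows and columns indexed from 0):
row 0: (4,4) (2,6) (0,5) (1,1) (5,2) (6,0) (3,3)
row 1: (0,3) (1,2) (2,0) (3,4) (4,1) (5,6) (6,5)
row 2: (1,0) (6,4) (3,2) (5,5) (2,3) (0,1) (4,6)
row 3: (3,6) (5,3) (6,1) (4,0) (1,5) (2,4) (0,2)
row 4: (2,5) (3,1) (1,6) (6,3) (0,4) (4,2) (5,0)
row 5: (5,1) (0,0) (4,3) (2,2) (6,6) (3,5) (1,4)
row 6: (6,2) (4,5) (5,4) (0,6) (3,0) (1,3) (2,1)
Orthogonality requires all 49 pairs distinct.
Check by first coordinate: for each symbol s of L1, list the L2 entries in the n cells where L1 = s; they must all differ.
  L1 = 0: L2 entries (in reading order) 5, 3, 1, 2, 4, 0, 6 — all 7 distinct ✓
  L1 = 1: L2 entries (in reading order) 1, 2, 0, 5, 6, 4, 3 — all 7 distinct ✓
  L1 = 2: L2 entries (in reading order) 6, 0, 3, 4, 5, 2, 1 — all 7 distinct ✓
  L1 = 3: L2 entries (in reading order) 3, 4, 2, 6, 1, 5, 0 — all 7 distinct ✓
  L1 = 4: L2 entries (in reading order) 4, 1, 6, 0, 2, 3, 5 — all 7 distinct ✓
  L1 = 5: L2 entries (in reading order) 2, 6, 5, 3, 0, 1, 4 — all 7 distinct ✓
  L1 = 6: L2 entries (in reading order) 0, 5, 4, 1, 3, 6, 2 — all 7 distinct ✓
Every symbol of L1 meets every symbol of L2 exactly once, so all 49 pairs are distinct (49 of 49).
Conclusion: YES.

YES


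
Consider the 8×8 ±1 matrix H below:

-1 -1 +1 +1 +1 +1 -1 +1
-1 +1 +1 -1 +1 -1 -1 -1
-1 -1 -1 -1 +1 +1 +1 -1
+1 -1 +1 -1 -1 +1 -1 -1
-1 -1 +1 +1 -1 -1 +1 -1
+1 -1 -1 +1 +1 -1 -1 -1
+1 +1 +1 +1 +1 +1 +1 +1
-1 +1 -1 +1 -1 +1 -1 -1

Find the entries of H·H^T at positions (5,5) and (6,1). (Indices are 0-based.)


Row 1 of H: [-1, 1, 1, -1, 1, -1, -1, -1].
Row 5 of H: [1, -1, -1, 1, 1, -1, -1, -1].
Row 6 of H: [1, 1, 1, 1, 1, 1, 1, 1].
(H·H^T)[5][5] = Σ_j H[5][j]·H[5][j] = (1)² + (-1)² + (-1)² + (1)² + (1)² + (-1)² + (-1)² + (-1)² = 1 + 1 + 1 + 1 + 1 + 1 + 1 + 1 = 8.
(H·H^T)[6][1] = Σ_j H[6][j]·H[1][j] = (1)·(-1) + (1)·(1) + (1)·(1) + (1)·(-1) + (1)·(1) + (1)·(-1) + (1)·(-1) + (1)·(-1) = -1 + 1 + 1 + -1 + 1 + -1 + -1 + -1 = -2.
Rows 6 and 1 are not orthogonal (dot product = -2 ≠ 0), so H is not a Hadamard matrix.

(5,5) entry = 8; (6,1) entry = -2.


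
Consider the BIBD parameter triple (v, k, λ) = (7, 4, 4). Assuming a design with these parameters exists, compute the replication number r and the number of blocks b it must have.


Any 2-(v, k, λ) BIBD satisfies two necessary conditions:
  (i)  Each point sits in r blocks, and counting incidences through any fixed point gives r(k − 1) = λ(v − 1), so r = λ(v − 1)/(k − 1).
  (ii) Total incidences bk = vr, so b = vr/k.
Step 1: r = λ(v − 1)/(k − 1) = 4·(7 − 1)/(4 − 1) = 4·6/3 = 24/3 = 8.
Step 2: b = vr/k = 7·8/4 = 56/4 = 14.
Check integrality: r = 8 ∈ Z ✓, b = 14 ∈ Z ✓.
(These identities are necessary conditions: they determine r and b for any design with these parameters, but do not by themselves prove that one exists.)

r = 8, b = 14.


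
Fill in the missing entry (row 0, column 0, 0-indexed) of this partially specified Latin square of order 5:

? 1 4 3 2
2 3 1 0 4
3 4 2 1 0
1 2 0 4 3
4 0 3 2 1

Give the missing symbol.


Row 0 contains symbols [1, 2, 3, 4] — missing [0].
Column 0 contains symbols [1, 2, 3, 4] — missing [0].
The missing symbol must appear in both missing sets; intersection = [0].
Therefore the hidden value is 0.

Missing value = 0.


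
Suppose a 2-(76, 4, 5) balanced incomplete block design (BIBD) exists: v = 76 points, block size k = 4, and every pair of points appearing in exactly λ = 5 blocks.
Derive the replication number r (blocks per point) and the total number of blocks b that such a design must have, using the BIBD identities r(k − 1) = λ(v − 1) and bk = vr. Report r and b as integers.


Any 2-(v, k, λ) BIBD satisfies two necessary conditions:
  (i)  Each point sits in r blocks, and counting incidences through any fixed point gives r(k − 1) = λ(v − 1), so r = λ(v − 1)/(k − 1).
  (ii) Total incidences bk = vr, so b = vr/k.
Step 1: r = λ(v − 1)/(k − 1) = 5·(76 − 1)/(4 − 1) = 5·75/3 = 375/3 = 125.
Step 2: b = vr/k = 76·125/4 = 9500/4 = 2375.
Check integrality: r = 125 ∈ Z ✓, b = 2375 ∈ Z ✓.
(These identities are necessary conditions: they determine r and b for any design with these parameters, but do not by themselves prove that one exists.)

r = 125, b = 2375.


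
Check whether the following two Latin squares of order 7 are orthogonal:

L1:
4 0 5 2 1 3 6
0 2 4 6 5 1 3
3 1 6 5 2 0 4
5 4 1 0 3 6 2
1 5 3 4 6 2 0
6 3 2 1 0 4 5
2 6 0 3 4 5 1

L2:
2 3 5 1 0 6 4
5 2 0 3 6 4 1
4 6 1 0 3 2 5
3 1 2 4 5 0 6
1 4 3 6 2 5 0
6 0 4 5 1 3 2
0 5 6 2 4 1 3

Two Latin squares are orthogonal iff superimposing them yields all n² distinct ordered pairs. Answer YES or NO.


Form the n² = 49 superimposed pairs (L1[i][j], L2[i][j]), row by row (rows and columns indexed from 0):
row 0: (4,2) (0,3) (5,5) (2,1) (1,0) (3,6) (6,4)
row 1: (0,5) (2,2) (4,0) (6,3) (5,6) (1,4) (3,1)
row 2: (3,4) (1,6) (6,1) (5,0) (2,3) (0,2) (4,5)
row 3: (5,3) (4,1) (1,2) (0,4) (3,5) (6,0) (2,6)
row 4: (1,1) (5,4) (3,3) (4,6) (6,2) (2,5) (0,0)
row 5: (6,6) (3,0) (2,4) (1,5) (0,1) (4,3) (5,2)
row 6: (2,0) (6,5) (0,6) (3,2) (4,4) (5,1) (1,3)
Orthogonality requires all 49 pairs distinct.
Check by first coordinate: for each symbol s of L1, list the L2 entries in the n cells where L1 = s; they must all differ.
  L1 = 0: L2 entries (in reading order) 3, 5, 2, 4, 0, 1, 6 — all 7 distinct ✓
  L1 = 1: L2 entries (in reading order) 0, 4, 6, 2, 1, 5, 3 — all 7 distinct ✓
  L1 = 2: L2 entries (in reading order) 1, 2, 3, 6, 5, 4, 0 — all 7 distinct ✓
  L1 = 3: L2 entries (in reading order) 6, 1, 4, 5, 3, 0, 2 — all 7 distinct ✓
  L1 = 4: L2 entries (in reading order) 2, 0, 5, 1, 6, 3, 4 — all 7 distinct ✓
  L1 = 5: L2 entries (in reading order) 5, 6, 0, 3, 4, 2, 1 — all 7 distinct ✓
  L1 = 6: L2 entries (in reading order) 4, 3, 1, 0, 2, 6, 5 — all 7 distinct ✓
Every symbol of L1 meets every symbol of L2 exactly once, so all 49 pairs are distinct (49 of 49).
Conclusion: YES.

YES


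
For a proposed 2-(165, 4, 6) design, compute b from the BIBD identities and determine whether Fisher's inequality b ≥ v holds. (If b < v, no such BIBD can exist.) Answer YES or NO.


r = λ(v − 1)/(k − 1) = 6·164/3 = 328.
b = vr/k = 165·328/4 = 13530.
Fisher's inequality: b ≥ v ⇔ 13530 ≥ 165? YES.

YES


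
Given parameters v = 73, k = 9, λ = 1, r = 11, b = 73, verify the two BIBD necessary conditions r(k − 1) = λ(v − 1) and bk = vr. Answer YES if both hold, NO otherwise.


Condition (i): r(k − 1) = 11·8 = 88; λ(v − 1) = 1·72 = 72. Match? NO.
Condition (ii): bk = 73·9 = 657; vr = 73·11 = 803. Match? NO.
Both conditions hold? NO.

NO


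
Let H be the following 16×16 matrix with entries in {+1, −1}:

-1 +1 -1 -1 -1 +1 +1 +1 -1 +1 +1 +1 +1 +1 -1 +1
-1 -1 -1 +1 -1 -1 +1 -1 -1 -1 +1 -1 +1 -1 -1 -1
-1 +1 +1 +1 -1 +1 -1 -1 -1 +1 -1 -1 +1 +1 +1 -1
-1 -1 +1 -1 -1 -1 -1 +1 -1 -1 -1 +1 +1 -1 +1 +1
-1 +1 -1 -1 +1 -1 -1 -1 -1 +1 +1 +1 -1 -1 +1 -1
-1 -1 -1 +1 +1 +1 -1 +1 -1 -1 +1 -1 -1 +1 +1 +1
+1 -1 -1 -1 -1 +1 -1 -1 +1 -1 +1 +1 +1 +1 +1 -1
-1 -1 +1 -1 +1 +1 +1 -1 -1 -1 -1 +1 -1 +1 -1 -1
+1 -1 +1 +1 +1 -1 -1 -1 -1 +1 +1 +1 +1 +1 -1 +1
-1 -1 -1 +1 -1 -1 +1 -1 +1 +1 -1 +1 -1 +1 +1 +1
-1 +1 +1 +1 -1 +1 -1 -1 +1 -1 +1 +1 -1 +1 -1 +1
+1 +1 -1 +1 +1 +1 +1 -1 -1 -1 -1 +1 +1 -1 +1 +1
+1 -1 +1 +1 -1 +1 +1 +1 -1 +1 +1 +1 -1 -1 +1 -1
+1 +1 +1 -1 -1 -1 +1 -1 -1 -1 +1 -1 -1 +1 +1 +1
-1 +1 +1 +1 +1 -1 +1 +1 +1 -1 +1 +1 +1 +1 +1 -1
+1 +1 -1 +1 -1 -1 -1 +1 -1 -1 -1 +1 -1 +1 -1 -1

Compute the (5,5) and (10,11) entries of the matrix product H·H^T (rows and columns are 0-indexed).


Row 5 of H: [-1, -1, -1, 1, 1, 1, -1, 1, -1, -1, 1, -1, -1, 1, 1, 1].
Row 10 of H: [-1, 1, 1, 1, -1, 1, -1, -1, 1, -1, 1, 1, -1, 1, -1, 1].
Row 11 of H: [1, 1, -1, 1, 1, 1, 1, -1, -1, -1, -1, 1, 1, -1, 1, 1].
(H·H^T)[5][5] = Σ_j H[5][j]·H[5][j] = (-1)² + (-1)² + (-1)² + (1)² + (1)² + (1)² + (-1)² + (1)² + (-1)² + (-1)² + (1)² + (-1)² + (-1)² + (1)² + (1)² + (1)² = 1 + 1 + 1 + 1 + 1 + 1 + 1 + 1 + 1 + 1 + 1 + 1 + 1 + 1 + 1 + 1 = 16.
(H·H^T)[10][11] = Σ_j H[10][j]·H[11][j] = (-1)·(1) + (1)·(1) + (1)·(-1) + (1)·(1) + (-1)·(1) + (1)·(1) + (-1)·(1) + (-1)·(-1) + (1)·(-1) + (-1)·(-1) + (1)·(-1) + (1)·(1) + (-1)·(1) + (1)·(-1) + (-1)·(1) + (1)·(1) = -1 + 1 + -1 + 1 + -1 + 1 + -1 + 1 + -1 + 1 + -1 + 1 + -1 + -1 + -1 + 1 = -2.
Rows 10 and 11 are not orthogonal (dot product = -2 ≠ 0), so H is not a Hadamard matrix.

(5,5) entry = 16; (10,11) entry = -2.


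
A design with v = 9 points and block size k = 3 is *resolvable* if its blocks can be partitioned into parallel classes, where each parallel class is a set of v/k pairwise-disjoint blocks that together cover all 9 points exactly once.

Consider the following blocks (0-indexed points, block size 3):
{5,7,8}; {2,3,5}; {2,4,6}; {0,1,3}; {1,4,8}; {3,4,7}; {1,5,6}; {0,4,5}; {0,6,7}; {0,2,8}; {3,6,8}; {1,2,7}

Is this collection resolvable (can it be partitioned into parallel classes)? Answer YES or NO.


v = 9, block size k = 3, number of blocks = 12.
For resolvability, blocks must partition into parallel classes of size v/k = 3.
Total blocks must therefore be a multiple of 3: 12 = 3·4 + 0 ⇒ divisible ✓.
Greedy packing gives 4 candidate class(es). Each should be a full parallel class (size 3, covers all 9 points).
  Class 1 (3 blocks): {5,7,8}; {2,4,6}; {0,1,3}. Points covered: [0, 1, 2, 3, 4, 5, 6, 7, 8].
  Class 2 (3 blocks): {2,3,5}; {1,4,8}; {0,6,7}. Points covered: [0, 1, 2, 3, 4, 5, 6, 7, 8].
  Class 3 (3 blocks): {3,4,7}; {1,5,6}; {0,2,8}. Points covered: [0, 1, 2, 3, 4, 5, 6, 7, 8].
  Class 4 (3 blocks): {0,4,5}; {3,6,8}; {1,2,7}. Points covered: [0, 1, 2, 3, 4, 5, 6, 7, 8].
All classes full (size 3)? YES. All classes cover every point? YES.
Resolvable? YES.

YES


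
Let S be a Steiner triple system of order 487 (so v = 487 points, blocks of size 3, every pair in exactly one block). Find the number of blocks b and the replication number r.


An STS(v) is a 2-(v, 3, 1) BIBD: block size k = 3, λ = 1.
Replication: r(k − 1) = λ(v − 1) ⇒ r·2 = 487 − 1 = 486 ⇒ r = 243.
Block count: bk = vr ⇒ b·3 = 487·243 = 118341 ⇒ b = 39447.

r = 243, b = 39447.


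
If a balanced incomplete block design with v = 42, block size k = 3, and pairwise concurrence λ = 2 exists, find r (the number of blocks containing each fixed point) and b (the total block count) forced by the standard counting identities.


Any 2-(v, k, λ) BIBD satisfies two necessary conditions:
  (i)  Each point sits in r blocks, and counting incidences through any fixed point gives r(k − 1) = λ(v − 1), so r = λ(v − 1)/(k − 1).
  (ii) Total incidences bk = vr, so b = vr/k.
Step 1: r = λ(v − 1)/(k − 1) = 2·(42 − 1)/(3 − 1) = 2·41/2 = 82/2 = 41.
Step 2: b = vr/k = 42·41/3 = 1722/3 = 574.
Check integrality: r = 41 ∈ Z ✓, b = 574 ∈ Z ✓.
(These identities are necessary conditions: they determine r and b for any design with these parameters, but do not by themselves prove that one exists.)

r = 41, b = 574.


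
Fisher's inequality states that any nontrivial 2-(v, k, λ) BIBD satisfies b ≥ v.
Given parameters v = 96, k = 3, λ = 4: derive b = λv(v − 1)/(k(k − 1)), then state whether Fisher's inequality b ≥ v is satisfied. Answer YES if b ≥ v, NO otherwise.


b = λv(v − 1)/(k(k − 1)) = 4·96·95/(3·2) = 36480/6 = 6080.
Compare with v = 96: b ≥ v, so Fisher's inequality holds.

YES


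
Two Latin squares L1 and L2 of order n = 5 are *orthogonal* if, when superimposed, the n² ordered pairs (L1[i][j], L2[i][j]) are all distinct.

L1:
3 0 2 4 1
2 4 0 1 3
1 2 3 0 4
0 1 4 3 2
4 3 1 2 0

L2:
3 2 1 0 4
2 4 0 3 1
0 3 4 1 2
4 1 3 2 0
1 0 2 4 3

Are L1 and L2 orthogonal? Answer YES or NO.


Form the n² = 25 superimposed pairs (L1[i][j], L2[i][j]), row by row (rows and columns indexed from 0):
row 0: (3,3) (0,2) (2,1) (4,0) (1,4)
row 1: (2,2) (4,4) (0,0) (1,3) (3,1)
row 2: (1,0) (2,3) (3,4) (0,1) (4,2)
row 3: (0,4) (1,1) (4,3) (3,2) (2,0)
row 4: (4,1) (3,0) (1,2) (2,4) (0,3)
Orthogonality requires all 25 pairs distinct.
Check by first coordinate: for each symbol s of L1, list the L2 entries in the n cells where L1 = s; they must all differ.
  L1 = 0: L2 entries (in reading order) 2, 0, 1, 4, 3 — all 5 distinct ✓
  L1 = 1: L2 entries (in reading order) 4, 3, 0, 1, 2 — all 5 distinct ✓
  L1 = 2: L2 entries (in reading order) 1, 2, 3, 0, 4 — all 5 distinct ✓
  L1 = 3: L2 entries (in reading order) 3, 1, 4, 2, 0 — all 5 distinct ✓
  L1 = 4: L2 entries (in reading order) 0, 4, 2, 3, 1 — all 5 distinct ✓
Every symbol of L1 meets every symbol of L2 exactly once, so all 25 pairs are distinct (25 of 25).
Conclusion: YES.

YES


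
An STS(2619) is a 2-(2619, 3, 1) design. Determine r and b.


An STS(v) is a 2-(v, 3, 1) BIBD: block size k = 3, λ = 1.
Replication: r(k − 1) = λ(v − 1) ⇒ r·2 = 2619 − 1 = 2618 ⇒ r = 1309.
Block count: bk = vr ⇒ b·3 = 2619·1309 = 3428271 ⇒ b = 1142757.
(Check via b = v(v − 1)/6 = 2619·2618/6 = 6856542/6 = 1142757.)

r = 1309, b = 1142757.


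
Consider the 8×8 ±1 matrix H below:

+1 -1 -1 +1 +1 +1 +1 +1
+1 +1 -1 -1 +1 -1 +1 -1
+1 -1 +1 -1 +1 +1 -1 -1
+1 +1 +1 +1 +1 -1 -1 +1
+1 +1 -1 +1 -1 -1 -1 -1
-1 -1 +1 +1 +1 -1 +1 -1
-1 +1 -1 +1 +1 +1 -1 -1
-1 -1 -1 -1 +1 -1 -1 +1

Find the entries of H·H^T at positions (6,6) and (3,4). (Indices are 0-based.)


Row 3 of H: [1, 1, 1, 1, 1, -1, -1, 1].
Row 4 of H: [1, 1, -1, 1, -1, -1, -1, -1].
Row 6 of H: [-1, 1, -1, 1, 1, 1, -1, -1].
(H·H^T)[6][6] = Σ_j H[6][j]·H[6][j] = (-1)² + (1)² + (-1)² + (1)² + (1)² + (1)² + (-1)² + (-1)² = 1 + 1 + 1 + 1 + 1 + 1 + 1 + 1 = 8.
(H·H^T)[3][4] = Σ_j H[3][j]·H[4][j] = (1)·(1) + (1)·(1) + (1)·(-1) + (1)·(1) + (1)·(-1) + (-1)·(-1) + (-1)·(-1) + (1)·(-1) = 1 + 1 + -1 + 1 + -1 + 1 + 1 + -1 = 2.
Rows 3 and 4 are not orthogonal (dot product = 2 ≠ 0), so H is not a Hadamard matrix.

(6,6) entry = 8; (3,4) entry = 2.


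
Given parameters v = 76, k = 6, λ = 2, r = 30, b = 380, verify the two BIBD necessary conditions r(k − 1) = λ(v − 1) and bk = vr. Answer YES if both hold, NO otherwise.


Condition (i): r(k − 1) = 30·5 = 150; λ(v − 1) = 2·75 = 150. Match? YES.
Condition (ii): bk = 380·6 = 2280; vr = 76·30 = 2280. Match? YES.
Both conditions hold? YES.

YES


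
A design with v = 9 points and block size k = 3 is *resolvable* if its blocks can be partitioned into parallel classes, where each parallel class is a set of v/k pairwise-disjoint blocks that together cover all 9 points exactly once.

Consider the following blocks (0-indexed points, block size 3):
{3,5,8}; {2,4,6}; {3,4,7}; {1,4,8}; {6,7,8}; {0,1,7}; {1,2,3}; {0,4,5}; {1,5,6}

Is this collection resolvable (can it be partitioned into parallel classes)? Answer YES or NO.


v = 9, block size k = 3, number of blocks = 9.
For resolvability, blocks must partition into parallel classes of size v/k = 3.
Total blocks must therefore be a multiple of 3: 9 = 3·3 + 0 ⇒ divisible ✓.
Consider block {3,4,7}. The only other block(s) in the collection disjoint from it are {1,5,6} — just 1 block(s). Any parallel class containing {3,4,7} would need 2 other blocks each disjoint from it, so no parallel class of size 3 can contain {3,4,7}.
Since every block must belong to some parallel class in a resolution, the collection cannot be partitioned into parallel classes.
Resolvable? NO.

NO


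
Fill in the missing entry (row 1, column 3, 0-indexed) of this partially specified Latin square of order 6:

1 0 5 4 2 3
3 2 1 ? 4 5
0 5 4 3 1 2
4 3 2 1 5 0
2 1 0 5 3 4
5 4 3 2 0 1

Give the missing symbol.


Row 1 contains symbols [1, 2, 3, 4, 5] — missing [0].
Column 3 contains symbols [1, 2, 3, 4, 5] — missing [0].
The missing symbol must appear in both missing sets; intersection = [0].
Therefore the hidden value is 0.

Missing value = 0.


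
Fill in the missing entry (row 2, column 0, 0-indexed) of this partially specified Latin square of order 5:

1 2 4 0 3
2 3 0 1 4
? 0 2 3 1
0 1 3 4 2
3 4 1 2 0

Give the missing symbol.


Row 2 contains symbols [0, 1, 2, 3] — missing [4].
Column 0 contains symbols [0, 1, 2, 3] — missing [4].
The missing symbol must appear in both missing sets; intersection = [4].
Therefore the hidden value is 4.

Missing value = 4.


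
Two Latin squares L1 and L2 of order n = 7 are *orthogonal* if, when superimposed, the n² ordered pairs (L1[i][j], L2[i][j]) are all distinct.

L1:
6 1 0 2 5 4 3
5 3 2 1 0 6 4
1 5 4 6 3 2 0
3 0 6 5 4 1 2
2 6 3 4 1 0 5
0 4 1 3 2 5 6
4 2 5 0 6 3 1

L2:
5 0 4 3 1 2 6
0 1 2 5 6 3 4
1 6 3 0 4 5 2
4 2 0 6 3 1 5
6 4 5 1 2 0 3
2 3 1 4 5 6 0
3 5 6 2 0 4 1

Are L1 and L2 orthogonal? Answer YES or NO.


Form the n² = 49 superimposed pairs (L1[i][j], L2[i][j]), row by row (rows and columns indexed from 0):
row 0: (6,5) (1,0) (0,4) (2,3) (5,1) (4,2) (3,6)
row 1: (5,0) (3,1) (2,2) (1,5) (0,6) (6,3) (4,4)
row 2: (1,1) (5,6) (4,3) (6,0) (3,4) (2,5) (0,2)
row 3: (3,4) (0,2) (6,0) (5,6) (4,3) (1,1) (2,5)
row 4: (2,6) (6,4) (3,5) (4,1) (1,2) (0,0) (5,3)
row 5: (0,2) (4,3) (1,1) (3,4) (2,5) (5,6) (6,0)
row 6: (4,3) (2,5) (5,6) (0,2) (6,0) (3,4) (1,1)
Orthogonality requires all 49 pairs distinct.
But the pair (3,4) repeats: cell (2,4) has L1 = 3, L2 = 4, and cell (3,0) has L1 = 3, L2 = 4.
A repeated pair means some other pair never occurs (only 28 distinct pairs out of 49), so the squares are not orthogonal.
Conclusion: NO.

NO


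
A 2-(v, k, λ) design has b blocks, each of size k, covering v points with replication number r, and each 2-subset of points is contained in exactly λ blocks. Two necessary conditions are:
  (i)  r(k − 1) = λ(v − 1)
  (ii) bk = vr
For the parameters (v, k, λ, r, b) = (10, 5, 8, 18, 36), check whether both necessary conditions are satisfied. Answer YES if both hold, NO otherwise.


Condition (i): r(k − 1) = 18·4 = 72; λ(v − 1) = 8·9 = 72. Match? YES.
Condition (ii): bk = 36·5 = 180; vr = 10·18 = 180. Match? YES.
Both conditions hold? YES.

YES


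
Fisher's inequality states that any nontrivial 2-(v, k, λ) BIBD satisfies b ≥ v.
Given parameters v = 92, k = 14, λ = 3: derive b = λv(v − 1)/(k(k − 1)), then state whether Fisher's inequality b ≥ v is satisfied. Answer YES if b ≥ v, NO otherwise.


r = λ(v − 1)/(k − 1) = 3·91/13 = 21.
b = vr/k = 92·21/14 = 138.
Fisher's inequality: b ≥ v ⇔ 138 ≥ 92? YES.

YES


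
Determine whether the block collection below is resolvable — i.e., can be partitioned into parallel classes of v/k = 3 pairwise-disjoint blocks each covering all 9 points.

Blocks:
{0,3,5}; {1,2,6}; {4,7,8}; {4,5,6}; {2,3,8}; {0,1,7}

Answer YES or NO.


v = 9, block size k = 3, number of blocks = 6.
For resolvability, blocks must partition into parallel classes of size v/k = 3.
Total blocks must therefore be a multiple of 3: 6 = 3·2 + 0 ⇒ divisible ✓.
Greedy packing gives 2 candidate class(es). Each should be a full parallel class (size 3, covers all 9 points).
  Class 1 (3 blocks): {0,3,5}; {1,2,6}; {4,7,8}. Points covered: [0, 1, 2, 3, 4, 5, 6, 7, 8].
  Class 2 (3 blocks): {4,5,6}; {2,3,8}; {0,1,7}. Points covered: [0, 1, 2, 3, 4, 5, 6, 7, 8].
All classes full (size 3)? YES. All classes cover every point? YES.
Resolvable? YES.

YES


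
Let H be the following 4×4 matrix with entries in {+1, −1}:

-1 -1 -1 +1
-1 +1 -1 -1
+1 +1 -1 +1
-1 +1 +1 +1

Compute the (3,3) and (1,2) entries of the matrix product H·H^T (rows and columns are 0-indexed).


Row 1 of H: [-1, 1, -1, -1].
Row 2 of H: [1, 1, -1, 1].
Row 3 of H: [-1, 1, 1, 1].
(H·H^T)[3][3] = Σ_j H[3][j]·H[3][j] = (-1)² + (1)² + (1)² + (1)² = 1 + 1 + 1 + 1 = 4.
(H·H^T)[1][2] = Σ_j H[1][j]·H[2][j] = (-1)·(1) + (1)·(1) + (-1)·(-1) + (-1)·(1) = -1 + 1 + 1 + -1 = 0.
So rows 1 and 2 are orthogonal; the diagonal entry equals n = 4.

(3,3) entry = 4; (1,2) entry = 0.


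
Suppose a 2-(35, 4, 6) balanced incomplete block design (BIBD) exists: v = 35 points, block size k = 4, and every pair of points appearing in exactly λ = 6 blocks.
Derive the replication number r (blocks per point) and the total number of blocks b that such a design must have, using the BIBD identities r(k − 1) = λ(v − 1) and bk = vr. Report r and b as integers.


Any 2-(v, k, λ) BIBD satisfies two necessary conditions:
  (i)  Each point sits in r blocks, and counting incidences through any fixed point gives r(k − 1) = λ(v − 1), so r = λ(v − 1)/(k − 1).
  (ii) Total incidences bk = vr, so b = vr/k.
Step 1: r = λ(v − 1)/(k − 1) = 6·(35 − 1)/(4 − 1) = 6·34/3 = 204/3 = 68.
Step 2: b = vr/k = 35·68/4 = 2380/4 = 595.
Check integrality: r = 68 ∈ Z ✓, b = 595 ∈ Z ✓.
(These identities are necessary conditions: they determine r and b for any design with these parameters, but do not by themselves prove that one exists.)

r = 68, b = 595.


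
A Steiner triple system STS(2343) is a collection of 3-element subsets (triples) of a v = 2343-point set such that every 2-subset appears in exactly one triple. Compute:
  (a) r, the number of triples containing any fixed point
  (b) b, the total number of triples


An STS(v) is a 2-(v, 3, 1) BIBD: block size k = 3, λ = 1.
Replication: r(k − 1) = λ(v − 1) ⇒ r·2 = 2343 − 1 = 2342 ⇒ r = 1171.
Block count: b = v(v − 1)/6 = 2343·2342/6 = 5487306/6 = 914551.
(Check via bk = vr: 914551·3 = 2743653 = 2343·1171 = 2743653 ✓.)

r = 1171, b = 914551.


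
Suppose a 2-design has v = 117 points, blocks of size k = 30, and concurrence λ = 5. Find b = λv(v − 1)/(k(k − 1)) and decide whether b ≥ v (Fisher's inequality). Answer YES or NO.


r = λ(v − 1)/(k − 1) = 5·116/29 = 20.
b = vr/k = 117·20/30 = 78.
Fisher's inequality: b ≥ v ⇔ 78 ≥ 117? NO.

NO


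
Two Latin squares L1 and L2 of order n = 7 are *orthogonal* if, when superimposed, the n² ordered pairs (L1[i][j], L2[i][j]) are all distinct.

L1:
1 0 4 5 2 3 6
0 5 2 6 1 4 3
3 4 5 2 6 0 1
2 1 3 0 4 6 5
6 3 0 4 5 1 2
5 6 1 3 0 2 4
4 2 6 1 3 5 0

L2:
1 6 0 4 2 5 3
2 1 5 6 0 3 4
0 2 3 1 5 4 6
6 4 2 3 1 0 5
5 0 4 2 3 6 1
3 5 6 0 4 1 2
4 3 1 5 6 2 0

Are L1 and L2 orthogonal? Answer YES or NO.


Form the n² = 49 superimposed pairs (L1[i][j], L2[i][j]), row by row (rows and columns indexed from 0):
row 0: (1,1) (0,6) (4,0) (5,4) (2,2) (3,5) (6,3)
row 1: (0,2) (5,1) (2,5) (6,6) (1,0) (4,3) (3,4)
row 2: (3,0) (4,2) (5,3) (2,1) (6,5) (0,4) (1,6)
row 3: (2,6) (1,4) (3,2) (0,3) (4,1) (6,0) (5,5)
row 4: (6,5) (3,0) (0,4) (4,2) (5,3) (1,6) (2,1)
row 5: (5,3) (6,5) (1,6) (3,0) (0,4) (2,1) (4,2)
row 6: (4,4) (2,3) (6,1) (1,5) (3,6) (5,2) (0,0)
Orthogonality requires all 49 pairs distinct.
But the pair (6,5) repeats: cell (2,4) has L1 = 6, L2 = 5, and cell (4,0) has L1 = 6, L2 = 5.
A repeated pair means some other pair never occurs (only 35 distinct pairs out of 49), so the squares are not orthogonal.
Conclusion: NO.

NO


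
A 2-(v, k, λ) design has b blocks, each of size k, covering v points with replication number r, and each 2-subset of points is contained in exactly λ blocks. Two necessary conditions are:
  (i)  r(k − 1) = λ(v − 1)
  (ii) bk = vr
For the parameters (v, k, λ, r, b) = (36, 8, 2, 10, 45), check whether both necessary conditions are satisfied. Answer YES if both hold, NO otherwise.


Condition (i): r(k − 1) = 10·7 = 70; λ(v − 1) = 2·35 = 70. Match? YES.
Condition (ii): bk = 45·8 = 360; vr = 36·10 = 360. Match? YES.
Both conditions hold? YES.

YES


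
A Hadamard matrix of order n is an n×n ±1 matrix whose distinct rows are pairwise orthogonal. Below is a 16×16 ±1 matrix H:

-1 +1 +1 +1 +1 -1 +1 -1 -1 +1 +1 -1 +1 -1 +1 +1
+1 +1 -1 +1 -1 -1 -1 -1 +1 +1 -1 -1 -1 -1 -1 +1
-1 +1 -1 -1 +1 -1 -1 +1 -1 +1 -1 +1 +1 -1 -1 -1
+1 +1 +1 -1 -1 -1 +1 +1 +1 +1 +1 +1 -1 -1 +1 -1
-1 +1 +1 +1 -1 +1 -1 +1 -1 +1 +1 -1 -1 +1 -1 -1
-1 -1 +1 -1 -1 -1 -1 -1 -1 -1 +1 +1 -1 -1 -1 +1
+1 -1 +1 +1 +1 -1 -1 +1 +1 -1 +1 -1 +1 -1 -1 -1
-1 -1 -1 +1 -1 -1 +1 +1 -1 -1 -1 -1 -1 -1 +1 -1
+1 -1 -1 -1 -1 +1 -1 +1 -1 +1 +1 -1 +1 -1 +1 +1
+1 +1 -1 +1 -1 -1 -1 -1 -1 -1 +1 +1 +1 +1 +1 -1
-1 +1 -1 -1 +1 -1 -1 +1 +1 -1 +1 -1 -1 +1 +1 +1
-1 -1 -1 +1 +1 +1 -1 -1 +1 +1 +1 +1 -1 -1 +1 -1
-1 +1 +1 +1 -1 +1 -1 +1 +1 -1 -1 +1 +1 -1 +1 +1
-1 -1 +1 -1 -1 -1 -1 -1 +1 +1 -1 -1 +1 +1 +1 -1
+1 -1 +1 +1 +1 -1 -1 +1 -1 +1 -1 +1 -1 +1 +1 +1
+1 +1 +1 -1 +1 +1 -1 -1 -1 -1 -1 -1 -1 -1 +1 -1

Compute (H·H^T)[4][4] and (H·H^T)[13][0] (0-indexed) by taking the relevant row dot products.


Row 0 of H: [-1, 1, 1, 1, 1, -1, 1, -1, -1, 1, 1, -1, 1, -1, 1, 1].
Row 4 of H: [-1, 1, 1, 1, -1, 1, -1, 1, -1, 1, 1, -1, -1, 1, -1, -1].
Row 13 of H: [-1, -1, 1, -1, -1, -1, -1, -1, 1, 1, -1, -1, 1, 1, 1, -1].
(H·H^T)[4][4] = Σ_j H[4][j]·H[4][j] = (-1)² + (1)² + (1)² + (1)² + (-1)² + (1)² + (-1)² + (1)² + (-1)² + (1)² + (1)² + (-1)² + (-1)² + (1)² + (-1)² + (-1)² = 1 + 1 + 1 + 1 + 1 + 1 + 1 + 1 + 1 + 1 + 1 + 1 + 1 + 1 + 1 + 1 = 16.
(H·H^T)[13][0] = Σ_j H[13][j]·H[0][j] = (-1)·(-1) + (-1)·(1) + (1)·(1) + (-1)·(1) + (-1)·(1) + (-1)·(-1) + (-1)·(1) + (-1)·(-1) + (1)·(-1) + (1)·(1) + (-1)·(1) + (-1)·(-1) + (1)·(1) + (1)·(-1) + (1)·(1) + (-1)·(1) = 1 + -1 + 1 + -1 + -1 + 1 + -1 + 1 + -1 + 1 + -1 + 1 + 1 + -1 + 1 + -1 = 0.
So rows 13 and 0 are orthogonal; the diagonal entry equals n = 16.

(4,4) entry = 16; (13,0) entry = 0.


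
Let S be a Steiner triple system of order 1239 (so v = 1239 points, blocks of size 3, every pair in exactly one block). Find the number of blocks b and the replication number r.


An STS(v) is a 2-(v, 3, 1) BIBD: block size k = 3, λ = 1.
Replication: r(k − 1) = λ(v − 1) ⇒ r·2 = 1239 − 1 = 1238 ⇒ r = 619.
Block count: bk = vr ⇒ b·3 = 1239·619 = 766941 ⇒ b = 255647.
(Check via b = v(v − 1)/6 = 1239·1238/6 = 1533882/6 = 255647.)

r = 619, b = 255647.


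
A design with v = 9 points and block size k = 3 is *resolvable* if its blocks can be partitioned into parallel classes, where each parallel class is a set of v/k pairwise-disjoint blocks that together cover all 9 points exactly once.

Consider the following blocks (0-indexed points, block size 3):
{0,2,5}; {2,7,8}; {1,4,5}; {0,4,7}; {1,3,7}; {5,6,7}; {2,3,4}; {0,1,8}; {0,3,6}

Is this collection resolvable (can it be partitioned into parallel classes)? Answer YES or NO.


v = 9, block size k = 3, number of blocks = 9.
For resolvability, blocks must partition into parallel classes of size v/k = 3.
Total blocks must therefore be a multiple of 3: 9 = 3·3 + 0 ⇒ divisible ✓.
Consider block {0,2,5}. The only other block(s) in the collection disjoint from it are {1,3,7} — just 1 block(s). Any parallel class containing {0,2,5} would need 2 other blocks each disjoint from it, so no parallel class of size 3 can contain {0,2,5}.
Since every block must belong to some parallel class in a resolution, the collection cannot be partitioned into parallel classes.
Resolvable? NO.

NO


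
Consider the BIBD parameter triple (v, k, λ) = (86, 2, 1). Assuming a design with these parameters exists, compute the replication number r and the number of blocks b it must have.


Any 2-(v, k, λ) BIBD satisfies two necessary conditions:
  (i)  Each point sits in r blocks, and counting incidences through any fixed point gives r(k − 1) = λ(v − 1), so r = λ(v − 1)/(k − 1).
  (ii) Total incidences bk = vr, so b = vr/k.
Step 1: r = λ(v − 1)/(k − 1) = 1·(86 − 1)/(2 − 1) = 1·85/1 = 85/1 = 85.
Step 2: b = vr/k = 86·85/2 = 7310/2 = 3655.
Check integrality: r = 85 ∈ Z ✓, b = 3655 ∈ Z ✓.
(These identities are necessary conditions: they determine r and b for any design with these parameters, but do not by themselves prove that one exists.)

r = 85, b = 3655.


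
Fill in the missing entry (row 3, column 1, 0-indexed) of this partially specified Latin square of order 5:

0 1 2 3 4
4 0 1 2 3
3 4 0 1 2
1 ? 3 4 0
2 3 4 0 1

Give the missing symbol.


Row 3 contains symbols [0, 1, 3, 4] — missing [2].
Column 1 contains symbols [0, 1, 3, 4] — missing [2].
The missing symbol must appear in both missing sets; intersection = [2].
Therefore the hidden value is 2.

Missing value = 2.


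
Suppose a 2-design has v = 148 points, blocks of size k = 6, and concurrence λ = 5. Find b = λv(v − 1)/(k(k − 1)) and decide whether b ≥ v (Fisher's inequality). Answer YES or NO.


b = λv(v − 1)/(k(k − 1)) = 5·148·147/(6·5) = 108780/30 = 3626.
Compare with v = 148: b ≥ v, so Fisher's inequality holds.

YES


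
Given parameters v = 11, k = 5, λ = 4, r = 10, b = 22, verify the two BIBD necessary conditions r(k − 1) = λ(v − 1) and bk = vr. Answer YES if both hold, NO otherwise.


Condition (i): r(k − 1) = 10·4 = 40; λ(v − 1) = 4·10 = 40. Match? YES.
Condition (ii): bk = 22·5 = 110; vr = 11·10 = 110. Match? YES.
Both conditions hold? YES.

YES


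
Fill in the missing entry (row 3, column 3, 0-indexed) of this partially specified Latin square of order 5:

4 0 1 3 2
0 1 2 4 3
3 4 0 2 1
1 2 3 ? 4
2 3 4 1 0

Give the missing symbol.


Row 3 contains symbols [1, 2, 3, 4] — missing [0].
Column 3 contains symbols [1, 2, 3, 4] — missing [0].
The missing symbol must appear in both missing sets; intersection = [0].
Therefore the hidden value is 0.

Missing value = 0.


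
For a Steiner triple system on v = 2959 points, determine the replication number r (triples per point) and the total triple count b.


An STS(v) is a 2-(v, 3, 1) BIBD: block size k = 3, λ = 1.
Replication: r(k − 1) = λ(v − 1) ⇒ r·2 = 2959 − 1 = 2958 ⇒ r = 1479.
Block count: bk = vr ⇒ b·3 = 2959·1479 = 4376361 ⇒ b = 1458787.

r = 1479, b = 1458787.


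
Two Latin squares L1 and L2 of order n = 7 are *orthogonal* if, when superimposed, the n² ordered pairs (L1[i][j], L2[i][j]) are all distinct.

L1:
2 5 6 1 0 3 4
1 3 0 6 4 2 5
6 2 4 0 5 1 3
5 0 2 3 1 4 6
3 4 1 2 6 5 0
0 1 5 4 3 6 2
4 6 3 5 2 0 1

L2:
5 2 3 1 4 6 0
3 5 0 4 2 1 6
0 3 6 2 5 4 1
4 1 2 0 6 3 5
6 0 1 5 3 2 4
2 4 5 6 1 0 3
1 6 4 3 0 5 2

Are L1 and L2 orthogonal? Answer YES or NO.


Form the n² = 49 superimposed pairs (L1[i][j], L2[i][j]), row by row (rows and columns indexed from 0):
row 0: (2,5) (5,2) (6,3) (1,1) (0,4) (3,6) (4,0)
row 1: (1,3) (3,5) (0,0) (6,4) (4,2) (2,1) (5,6)
row 2: (6,0) (2,3) (4,6) (0,2) (5,5) (1,4) (3,1)
row 3: (5,4) (0,1) (2,2) (3,0) (1,6) (4,3) (6,5)
row 4: (3,6) (4,0) (1,1) (2,5) (6,3) (5,2) (0,4)
row 5: (0,2) (1,4) (5,5) (4,6) (3,1) (6,0) (2,3)
row 6: (4,1) (6,6) (3,4) (5,3) (2,0) (0,5) (1,2)
Orthogonality requires all 49 pairs distinct.
But the pair (3,6) repeats: cell (0,5) has L1 = 3, L2 = 6, and cell (4,0) has L1 = 3, L2 = 6.
A repeated pair means some other pair never occurs (only 35 distinct pairs out of 49), so the squares are not orthogonal.
Conclusion: NO.

NO


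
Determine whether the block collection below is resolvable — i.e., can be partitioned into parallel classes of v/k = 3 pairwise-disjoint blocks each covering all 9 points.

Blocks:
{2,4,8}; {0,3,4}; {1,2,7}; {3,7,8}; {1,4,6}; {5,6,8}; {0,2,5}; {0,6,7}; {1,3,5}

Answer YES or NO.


v = 9, block size k = 3, number of blocks = 9.
For resolvability, blocks must partition into parallel classes of size v/k = 3.
Total blocks must therefore be a multiple of 3: 9 = 3·3 + 0 ⇒ divisible ✓.
Greedy packing gives 3 candidate class(es). Each should be a full parallel class (size 3, covers all 9 points).
  Class 1 (3 blocks): {2,4,8}; {0,6,7}; {1,3,5}. Points covered: [0, 1, 2, 3, 4, 5, 6, 7, 8].
  Class 2 (3 blocks): {0,3,4}; {1,2,7}; {5,6,8}. Points covered: [0, 1, 2, 3, 4, 5, 6, 7, 8].
  Class 3 (3 blocks): {3,7,8}; {1,4,6}; {0,2,5}. Points covered: [0, 1, 2, 3, 4, 5, 6, 7, 8].
All classes full (size 3)? YES. All classes cover every point? YES.
Resolvable? YES.

YES


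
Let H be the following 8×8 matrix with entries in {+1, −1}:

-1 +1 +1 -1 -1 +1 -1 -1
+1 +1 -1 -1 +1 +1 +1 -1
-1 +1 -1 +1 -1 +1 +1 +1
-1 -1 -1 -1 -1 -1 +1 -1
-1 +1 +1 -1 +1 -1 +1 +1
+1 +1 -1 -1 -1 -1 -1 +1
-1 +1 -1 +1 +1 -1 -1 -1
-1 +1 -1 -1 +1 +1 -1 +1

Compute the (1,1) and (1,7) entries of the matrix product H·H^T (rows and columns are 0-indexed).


Row 1 of H: [1, 1, -1, -1, 1, 1, 1, -1].
Row 7 of H: [-1, 1, -1, -1, 1, 1, -1, 1].
(H·H^T)[1][1] = Σ_j H[1][j]·H[1][j] = (1)² + (1)² + (-1)² + (-1)² + (1)² + (1)² + (1)² + (-1)² = 1 + 1 + 1 + 1 + 1 + 1 + 1 + 1 = 8.
(H·H^T)[1][7] = Σ_j H[1][j]·H[7][j] = (1)·(-1) + (1)·(1) + (-1)·(-1) + (-1)·(-1) + (1)·(1) + (1)·(1) + (1)·(-1) + (-1)·(1) = -1 + 1 + 1 + 1 + 1 + 1 + -1 + -1 = 2.
Rows 1 and 7 are not orthogonal (dot product = 2 ≠ 0), so H is not a Hadamard matrix.

(1,1) entry = 8; (1,7) entry = 2.


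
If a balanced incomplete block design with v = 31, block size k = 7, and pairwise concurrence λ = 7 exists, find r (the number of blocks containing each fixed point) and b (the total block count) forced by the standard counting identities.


Any 2-(v, k, λ) BIBD satisfies two necessary conditions:
  (i)  Each point sits in r blocks, and counting incidences through any fixed point gives r(k − 1) = λ(v − 1), so r = λ(v − 1)/(k − 1).
  (ii) Total incidences bk = vr, so b = vr/k.
Step 1: r = λ(v − 1)/(k − 1) = 7·(31 − 1)/(7 − 1) = 7·30/6 = 210/6 = 35.
Step 2: b = vr/k = 31·35/7 = 1085/7 = 155.
Check integrality: r = 35 ∈ Z ✓, b = 155 ∈ Z ✓.
(These identities are necessary conditions: they determine r and b for any design with these parameters, but do not by themselves prove that one exists.)

r = 35, b = 155.
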